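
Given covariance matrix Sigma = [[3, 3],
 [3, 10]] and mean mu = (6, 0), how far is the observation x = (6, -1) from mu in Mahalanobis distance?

Step 1 — centre the observation: (x - mu) = (0, -1).

Step 2 — invert Sigma. det(Sigma) = 3·10 - (3)² = 21.
  Sigma^{-1} = (1/det) · [[d, -b], [-b, a]] = [[0.4762, -0.1429],
 [-0.1429, 0.1429]].

Step 3 — form the quadratic (x - mu)^T · Sigma^{-1} · (x - mu):
  Sigma^{-1} · (x - mu) = (0.1429, -0.1429).
  (x - mu)^T · [Sigma^{-1} · (x - mu)] = (0)·(0.1429) + (-1)·(-0.1429) = 0.1429.

Step 4 — take square root: d = √(0.1429) ≈ 0.378.

d(x, mu) = √(0.1429) ≈ 0.378


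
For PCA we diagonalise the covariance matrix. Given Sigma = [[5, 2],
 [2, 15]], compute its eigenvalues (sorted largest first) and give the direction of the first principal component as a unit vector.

Step 1 — characteristic polynomial of 2×2 Sigma:
  det(Sigma - λI) = λ² - trace · λ + det = 0.
  trace = 5 + 15 = 20, det = 5·15 - (2)² = 71.
Step 2 — discriminant:
  Δ = trace² - 4·det = 400 - 284 = 116.
Step 3 — eigenvalues:
  λ = (trace ± √Δ)/2 = (20 ± 10.7703)/2,
  λ_1 = 15.3852,  λ_2 = 4.6148.

Step 4 — unit eigenvector for λ_1: solve (Sigma - λ_1 I)v = 0. First row:
  (5 - 15.3852)·v_x + (2)·v_y = 0, i.e. (-10.3852)·v_x + (2)·v_y = 0,
  so v ∝ (b, λ_1 - a) = (2, 10.3852) = u.
  ||u|| = √((2)² + (10.3852)²) = √(111.8516) ≈ 10.576,
  v_1 = u/||u|| ≈ (0.1891, 0.982) (||v_1|| = 1).

λ_1 = 15.3852,  λ_2 = 4.6148;  v_1 ≈ (0.1891, 0.982)


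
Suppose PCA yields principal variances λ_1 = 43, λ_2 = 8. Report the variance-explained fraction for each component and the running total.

Step 1 — total variance = trace(Sigma) = Σ λ_i = 43 + 8 = 51.

Step 2 — fraction explained by component i = λ_i / Σ λ:
  PC1: 43/51 = 0.8431
  PC2: 8/51 = 0.1569

Step 3 — cumulative fraction after k components = (λ_1 + ... + λ_k) / Σ λ:
  k = 1: 43/51 = 0.8431
  k = 2: (43 + 8)/51 = 51/51 = 1

Summary (fraction, with percent):

explained: PC1 0.8431 (84.31%), PC2 0.1569 (15.69%);  cumulative: 0.8431, 1


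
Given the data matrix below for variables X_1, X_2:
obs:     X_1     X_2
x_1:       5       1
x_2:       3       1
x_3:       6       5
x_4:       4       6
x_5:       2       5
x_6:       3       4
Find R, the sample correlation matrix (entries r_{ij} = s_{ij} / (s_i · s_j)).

Step 1 — column means:
  mean(X_1) = (5 + 3 + 6 + 4 + 2 + 3) / 6 = 23/6 = 3.8333
  mean(X_2) = (1 + 1 + 5 + 6 + 5 + 4) / 6 = 22/6 = 3.6667

Step 2 — sample variances and covariances s[i,j] = (1/(n-1)) · Σ_k (x_{k,i} - mean_i) · (x_{k,j} - mean_j), with n-1 = 5:
  s[X_1,X_1] = ((1.1667)·(1.1667) + (-0.8333)·(-0.8333) + (2.1667)·(2.1667) + (0.1667)·(0.1667) + (-1.8333)·(-1.8333) + (-0.8333)·(-0.8333)) / 5 = 10.8333/5 = 2.1667
  s[X_1,X_2] = ((1.1667)·(-2.6667) + (-0.8333)·(-2.6667) + (2.1667)·(1.3333) + (0.1667)·(2.3333) + (-1.8333)·(1.3333) + (-0.8333)·(0.3333)) / 5 = -0.3333/5 = -0.0667
  s[X_2,X_2] = ((-2.6667)·(-2.6667) + (-2.6667)·(-2.6667) + (1.3333)·(1.3333) + (2.3333)·(2.3333) + (1.3333)·(1.3333) + (0.3333)·(0.3333)) / 5 = 23.3333/5 = 4.6667
  Sample standard deviations s_i = √(s[i,i]):
  s(X_1) = √(2.1667) = 1.472
  s(X_2) = √(4.6667) = 2.1602

Step 3 — r_{ij} = s_{ij} / (s_i · s_j):
  r[X_1,X_1] = 1 (diagonal).
  r[X_1,X_2] = -0.0667 / (1.472 · 2.1602) = -0.0667 / 3.1798 = -0.021
  r[X_2,X_2] = 1 (diagonal).

R is symmetric with unit diagonal. Assembling:

R = [[1, -0.021],
 [-0.021, 1]]


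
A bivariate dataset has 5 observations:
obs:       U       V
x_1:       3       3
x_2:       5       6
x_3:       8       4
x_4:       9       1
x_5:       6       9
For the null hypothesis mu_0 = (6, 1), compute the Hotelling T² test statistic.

Step 1 — sample mean vector:
  mean(U) = (3 + 5 + 8 + 9 + 6) / 5 = 31/5 = 6.2
  mean(V) = (3 + 6 + 4 + 1 + 9) / 5 = 23/5 = 4.6
  x̄ = (6.2, 4.6),  deviation x̄ - mu_0 = (6.2, 4.6) - (6, 1) = (0.2, 3.6).

Step 2 — sample covariance matrix, S[i,j] = (1/(n-1)) · Σ_k (x_{k,i} - mean_i) · (x_{k,j} - mean_j), divisor n-1 = 4:
  S[U,U] = ((-3.2)·(-3.2) + (-1.2)·(-1.2) + (1.8)·(1.8) + (2.8)·(2.8) + (-0.2)·(-0.2)) / 4 = 22.8/4 = 5.7
  S[U,V] = ((-3.2)·(-1.6) + (-1.2)·(1.4) + (1.8)·(-0.6) + (2.8)·(-3.6) + (-0.2)·(4.4)) / 4 = -8.6/4 = -2.15
  S[V,V] = ((-1.6)·(-1.6) + (1.4)·(1.4) + (-0.6)·(-0.6) + (-3.6)·(-3.6) + (4.4)·(4.4)) / 4 = 37.2/4 = 9.3
  S = [[5.7, -2.15],
 [-2.15, 9.3]].

Step 3 — invert S. det(S) = 5.7·9.3 - (-2.15)² = 48.3875.
  S^{-1} = (1/det) · [[d, -b], [-b, a]] = [[0.1922, 0.0444],
 [0.0444, 0.1178]].

Step 4 — quadratic form (x̄ - mu_0)^T · S^{-1} · (x̄ - mu_0):
  S^{-1} · (x̄ - mu_0) = (0.1984, 0.433),
  (x̄ - mu_0)^T · [...] = (0.2)·(0.1984) + (3.6)·(0.433) = 1.5983.

Step 5 — scale by n: T² = 5 · 1.5983 = 7.9917.

T² ≈ 7.9917


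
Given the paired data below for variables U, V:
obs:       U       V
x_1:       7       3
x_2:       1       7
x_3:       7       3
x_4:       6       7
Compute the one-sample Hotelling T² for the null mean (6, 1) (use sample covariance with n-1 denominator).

Step 1 — sample mean vector:
  mean(U) = (7 + 1 + 7 + 6) / 4 = 21/4 = 5.25
  mean(V) = (3 + 7 + 3 + 7) / 4 = 20/4 = 5
  x̄ = (5.25, 5),  deviation x̄ - mu_0 = (5.25, 5) - (6, 1) = (-0.75, 4).

Step 2 — sample covariance matrix, S[i,j] = (1/(n-1)) · Σ_k (x_{k,i} - mean_i) · (x_{k,j} - mean_j), divisor n-1 = 3:
  S[U,U] = ((1.75)·(1.75) + (-4.25)·(-4.25) + (1.75)·(1.75) + (0.75)·(0.75)) / 3 = 24.75/3 = 8.25
  S[U,V] = ((1.75)·(-2) + (-4.25)·(2) + (1.75)·(-2) + (0.75)·(2)) / 3 = -14/3 = -4.6667
  S[V,V] = ((-2)·(-2) + (2)·(2) + (-2)·(-2) + (2)·(2)) / 3 = 16/3 = 5.3333
  S = [[8.25, -4.6667],
 [-4.6667, 5.3333]].

Step 3 — invert S. det(S) = 8.25·5.3333 - (-4.6667)² = 22.2222.
  S^{-1} = (1/det) · [[d, -b], [-b, a]] = [[0.24, 0.21],
 [0.21, 0.3712]].

Step 4 — quadratic form (x̄ - mu_0)^T · S^{-1} · (x̄ - mu_0):
  S^{-1} · (x̄ - mu_0) = (0.66, 1.3275),
  (x̄ - mu_0)^T · [...] = (-0.75)·(0.66) + (4)·(1.3275) = 4.815.

Step 5 — scale by n: T² = 4 · 4.815 = 19.26.

T² ≈ 19.26


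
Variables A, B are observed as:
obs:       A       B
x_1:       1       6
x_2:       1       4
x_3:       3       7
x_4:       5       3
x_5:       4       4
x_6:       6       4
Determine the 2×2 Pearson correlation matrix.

Step 1 — column means:
  mean(A) = (1 + 1 + 3 + 5 + 4 + 6) / 6 = 20/6 = 3.3333
  mean(B) = (6 + 4 + 7 + 3 + 4 + 4) / 6 = 28/6 = 4.6667

Step 2 — sample variances and covariances s[i,j] = (1/(n-1)) · Σ_k (x_{k,i} - mean_i) · (x_{k,j} - mean_j), with n-1 = 5:
  s[A,A] = ((-2.3333)·(-2.3333) + (-2.3333)·(-2.3333) + (-0.3333)·(-0.3333) + (1.6667)·(1.6667) + (0.6667)·(0.6667) + (2.6667)·(2.6667)) / 5 = 21.3333/5 = 4.2667
  s[A,B] = ((-2.3333)·(1.3333) + (-2.3333)·(-0.6667) + (-0.3333)·(2.3333) + (1.6667)·(-1.6667) + (0.6667)·(-0.6667) + (2.6667)·(-0.6667)) / 5 = -7.3333/5 = -1.4667
  s[B,B] = ((1.3333)·(1.3333) + (-0.6667)·(-0.6667) + (2.3333)·(2.3333) + (-1.6667)·(-1.6667) + (-0.6667)·(-0.6667) + (-0.6667)·(-0.6667)) / 5 = 11.3333/5 = 2.2667
  Sample standard deviations s_i = √(s[i,i]):
  s(A) = √(4.2667) = 2.0656
  s(B) = √(2.2667) = 1.5055

Step 3 — r_{ij} = s_{ij} / (s_i · s_j):
  r[A,A] = 1 (diagonal).
  r[A,B] = -1.4667 / (2.0656 · 1.5055) = -1.4667 / 3.1098 = -0.4716
  r[B,B] = 1 (diagonal).

R is symmetric with unit diagonal. Assembling:

R = [[1, -0.4716],
 [-0.4716, 1]]


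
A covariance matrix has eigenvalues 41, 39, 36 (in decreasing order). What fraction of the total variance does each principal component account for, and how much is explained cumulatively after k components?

Step 1 — total variance = trace(Sigma) = Σ λ_i = 41 + 39 + 36 = 116.

Step 2 — fraction explained by component i = λ_i / Σ λ:
  PC1: 41/116 = 0.3534
  PC2: 39/116 = 0.3362
  PC3: 36/116 = 0.3103

Step 3 — cumulative fraction after k components = (λ_1 + ... + λ_k) / Σ λ:
  k = 1: 41/116 = 0.3534
  k = 2: (41 + 39)/116 = 80/116 = 0.6897
  k = 3: (41 + 39 + 36)/116 = 116/116 = 1

Summary (fraction, with percent):

explained: PC1 0.3534 (35.34%), PC2 0.3362 (33.62%), PC3 0.3103 (31.03%);  cumulative: 0.3534, 0.6897, 1


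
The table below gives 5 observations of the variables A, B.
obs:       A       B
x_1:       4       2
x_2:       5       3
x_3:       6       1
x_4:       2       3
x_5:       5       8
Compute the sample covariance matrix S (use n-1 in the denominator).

Step 1 — column means:
  mean(A) = (4 + 5 + 6 + 2 + 5) / 5 = 22/5 = 4.4
  mean(B) = (2 + 3 + 1 + 3 + 8) / 5 = 17/5 = 3.4

Step 2 — sample covariance S[i,j] = (1/(n-1)) · Σ_k (x_{k,i} - mean_i) · (x_{k,j} - mean_j), with n-1 = 4.
  S[A,A] = ((-0.4)·(-0.4) + (0.6)·(0.6) + (1.6)·(1.6) + (-2.4)·(-2.4) + (0.6)·(0.6)) / 4 = 9.2/4 = 2.3
  S[A,B] = ((-0.4)·(-1.4) + (0.6)·(-0.4) + (1.6)·(-2.4) + (-2.4)·(-0.4) + (0.6)·(4.6)) / 4 = 0.2/4 = 0.05
  S[B,B] = ((-1.4)·(-1.4) + (-0.4)·(-0.4) + (-2.4)·(-2.4) + (-0.4)·(-0.4) + (4.6)·(4.6)) / 4 = 29.2/4 = 7.3

S is symmetric (S[j,i] = S[i,j]). Assembling:

S = [[2.3, 0.05],
 [0.05, 7.3]]


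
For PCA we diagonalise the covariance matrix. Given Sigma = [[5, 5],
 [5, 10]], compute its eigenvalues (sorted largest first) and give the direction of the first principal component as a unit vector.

Step 1 — characteristic polynomial of 2×2 Sigma:
  det(Sigma - λI) = λ² - trace · λ + det = 0.
  trace = 5 + 10 = 15, det = 5·10 - (5)² = 25.
Step 2 — discriminant:
  Δ = trace² - 4·det = 225 - 100 = 125.
Step 3 — eigenvalues:
  λ = (trace ± √Δ)/2 = (15 ± 11.1803)/2,
  λ_1 = 13.0902,  λ_2 = 1.9098.

Step 4 — unit eigenvector for λ_1: solve (Sigma - λ_1 I)v = 0. First row:
  (5 - 13.0902)·v_x + (5)·v_y = 0, i.e. (-8.0902)·v_x + (5)·v_y = 0,
  so v ∝ (b, λ_1 - a) = (5, 8.0902) = u.
  ||u|| = √((5)² + (8.0902)²) = √(90.4508) ≈ 9.5106,
  v_1 = u/||u|| ≈ (0.5257, 0.8507) (||v_1|| = 1).

λ_1 = 13.0902,  λ_2 = 1.9098;  v_1 ≈ (0.5257, 0.8507)


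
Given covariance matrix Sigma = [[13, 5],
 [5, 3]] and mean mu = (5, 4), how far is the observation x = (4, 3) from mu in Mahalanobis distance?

Step 1 — centre the observation: (x - mu) = (-1, -1).

Step 2 — invert Sigma. det(Sigma) = 13·3 - (5)² = 14.
  Sigma^{-1} = (1/det) · [[d, -b], [-b, a]] = [[0.2143, -0.3571],
 [-0.3571, 0.9286]].

Step 3 — form the quadratic (x - mu)^T · Sigma^{-1} · (x - mu):
  Sigma^{-1} · (x - mu) = (0.1429, -0.5714).
  (x - mu)^T · [Sigma^{-1} · (x - mu)] = (-1)·(0.1429) + (-1)·(-0.5714) = 0.4286.

Step 4 — take square root: d = √(0.4286) ≈ 0.6547.

d(x, mu) = √(0.4286) ≈ 0.6547


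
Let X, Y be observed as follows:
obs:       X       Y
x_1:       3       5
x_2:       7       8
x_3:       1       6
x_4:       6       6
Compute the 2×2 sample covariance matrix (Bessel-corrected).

Step 1 — column means:
  mean(X) = (3 + 7 + 1 + 6) / 4 = 17/4 = 4.25
  mean(Y) = (5 + 8 + 6 + 6) / 4 = 25/4 = 6.25

Step 2 — sample covariance S[i,j] = (1/(n-1)) · Σ_k (x_{k,i} - mean_i) · (x_{k,j} - mean_j), with n-1 = 3.
  S[X,X] = ((-1.25)·(-1.25) + (2.75)·(2.75) + (-3.25)·(-3.25) + (1.75)·(1.75)) / 3 = 22.75/3 = 7.5833
  S[X,Y] = ((-1.25)·(-1.25) + (2.75)·(1.75) + (-3.25)·(-0.25) + (1.75)·(-0.25)) / 3 = 6.75/3 = 2.25
  S[Y,Y] = ((-1.25)·(-1.25) + (1.75)·(1.75) + (-0.25)·(-0.25) + (-0.25)·(-0.25)) / 3 = 4.75/3 = 1.5833

S is symmetric (S[j,i] = S[i,j]). Assembling:

S = [[7.5833, 2.25],
 [2.25, 1.5833]]


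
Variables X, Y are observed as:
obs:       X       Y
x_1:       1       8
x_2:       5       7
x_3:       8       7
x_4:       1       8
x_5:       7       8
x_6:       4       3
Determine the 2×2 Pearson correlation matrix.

Step 1 — column means:
  mean(X) = (1 + 5 + 8 + 1 + 7 + 4) / 6 = 26/6 = 4.3333
  mean(Y) = (8 + 7 + 7 + 8 + 8 + 3) / 6 = 41/6 = 6.8333

Step 2 — sample variances and covariances s[i,j] = (1/(n-1)) · Σ_k (x_{k,i} - mean_i) · (x_{k,j} - mean_j), with n-1 = 5:
  s[X,X] = ((-3.3333)·(-3.3333) + (0.6667)·(0.6667) + (3.6667)·(3.6667) + (-3.3333)·(-3.3333) + (2.6667)·(2.6667) + (-0.3333)·(-0.3333)) / 5 = 43.3333/5 = 8.6667
  s[X,Y] = ((-3.3333)·(1.1667) + (0.6667)·(0.1667) + (3.6667)·(0.1667) + (-3.3333)·(1.1667) + (2.6667)·(1.1667) + (-0.3333)·(-3.8333)) / 5 = -2.6667/5 = -0.5333
  s[Y,Y] = ((1.1667)·(1.1667) + (0.1667)·(0.1667) + (0.1667)·(0.1667) + (1.1667)·(1.1667) + (1.1667)·(1.1667) + (-3.8333)·(-3.8333)) / 5 = 18.8333/5 = 3.7667
  Sample standard deviations s_i = √(s[i,i]):
  s(X) = √(8.6667) = 2.9439
  s(Y) = √(3.7667) = 1.9408

Step 3 — r_{ij} = s_{ij} / (s_i · s_j):
  r[X,X] = 1 (diagonal).
  r[X,Y] = -0.5333 / (2.9439 · 1.9408) = -0.5333 / 5.7135 = -0.0933
  r[Y,Y] = 1 (diagonal).

R is symmetric with unit diagonal. Assembling:

R = [[1, -0.0933],
 [-0.0933, 1]]


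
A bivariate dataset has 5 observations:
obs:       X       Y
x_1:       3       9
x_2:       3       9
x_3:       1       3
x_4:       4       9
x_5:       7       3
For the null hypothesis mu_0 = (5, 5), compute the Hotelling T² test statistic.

Step 1 — sample mean vector:
  mean(X) = (3 + 3 + 1 + 4 + 7) / 5 = 18/5 = 3.6
  mean(Y) = (9 + 9 + 3 + 9 + 3) / 5 = 33/5 = 6.6
  x̄ = (3.6, 6.6),  deviation x̄ - mu_0 = (3.6, 6.6) - (5, 5) = (-1.4, 1.6).

Step 2 — sample covariance matrix, S[i,j] = (1/(n-1)) · Σ_k (x_{k,i} - mean_i) · (x_{k,j} - mean_j), divisor n-1 = 4:
  S[X,X] = ((-0.6)·(-0.6) + (-0.6)·(-0.6) + (-2.6)·(-2.6) + (0.4)·(0.4) + (3.4)·(3.4)) / 4 = 19.2/4 = 4.8
  S[X,Y] = ((-0.6)·(2.4) + (-0.6)·(2.4) + (-2.6)·(-3.6) + (0.4)·(2.4) + (3.4)·(-3.6)) / 4 = -4.8/4 = -1.2
  S[Y,Y] = ((2.4)·(2.4) + (2.4)·(2.4) + (-3.6)·(-3.6) + (2.4)·(2.4) + (-3.6)·(-3.6)) / 4 = 43.2/4 = 10.8
  S = [[4.8, -1.2],
 [-1.2, 10.8]].

Step 3 — invert S. det(S) = 4.8·10.8 - (-1.2)² = 50.4.
  S^{-1} = (1/det) · [[d, -b], [-b, a]] = [[0.2143, 0.0238],
 [0.0238, 0.0952]].

Step 4 — quadratic form (x̄ - mu_0)^T · S^{-1} · (x̄ - mu_0):
  S^{-1} · (x̄ - mu_0) = (-0.2619, 0.119),
  (x̄ - mu_0)^T · [...] = (-1.4)·(-0.2619) + (1.6)·(0.119) = 0.5571.

Step 5 — scale by n: T² = 5 · 0.5571 = 2.7857.

T² ≈ 2.7857


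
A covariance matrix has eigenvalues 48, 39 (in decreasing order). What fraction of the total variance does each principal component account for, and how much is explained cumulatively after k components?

Step 1 — total variance = trace(Sigma) = Σ λ_i = 48 + 39 = 87.

Step 2 — fraction explained by component i = λ_i / Σ λ:
  PC1: 48/87 = 0.5517
  PC2: 39/87 = 0.4483

Step 3 — cumulative fraction after k components = (λ_1 + ... + λ_k) / Σ λ:
  k = 1: 48/87 = 0.5517
  k = 2: (48 + 39)/87 = 87/87 = 1

Summary (fraction, with percent):

explained: PC1 0.5517 (55.17%), PC2 0.4483 (44.83%);  cumulative: 0.5517, 1


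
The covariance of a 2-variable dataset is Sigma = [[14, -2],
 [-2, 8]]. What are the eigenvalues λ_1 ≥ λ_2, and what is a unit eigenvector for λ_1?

Step 1 — characteristic polynomial of 2×2 Sigma:
  det(Sigma - λI) = λ² - trace · λ + det = 0.
  trace = 14 + 8 = 22, det = 14·8 - (-2)² = 108.
Step 2 — discriminant:
  Δ = trace² - 4·det = 484 - 432 = 52.
Step 3 — eigenvalues:
  λ = (trace ± √Δ)/2 = (22 ± 7.2111)/2,
  λ_1 = 14.6056,  λ_2 = 7.3944.

Step 4 — unit eigenvector for λ_1: solve (Sigma - λ_1 I)v = 0. First row:
  (14 - 14.6056)·v_x + (-2)·v_y = 0, i.e. (-0.6056)·v_x + (-2)·v_y = 0,
  so v ∝ (b, λ_1 - a) = (-2, 0.6056); multiply by -1 so the first entry is positive: u = (2, -0.6056).
  ||u|| = √((2)² + (-0.6056)²) = √(4.3667) ≈ 2.0897,
  v_1 = u/||u|| ≈ (0.9571, -0.2898) (||v_1|| = 1).

λ_1 = 14.6056,  λ_2 = 7.3944;  v_1 ≈ (0.9571, -0.2898)


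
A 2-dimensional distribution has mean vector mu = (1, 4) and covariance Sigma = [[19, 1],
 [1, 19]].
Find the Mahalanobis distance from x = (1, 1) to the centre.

Step 1 — centre the observation: (x - mu) = (0, -3).

Step 2 — invert Sigma. det(Sigma) = 19·19 - (1)² = 360.
  Sigma^{-1} = (1/det) · [[d, -b], [-b, a]] = [[0.0528, -0.0028],
 [-0.0028, 0.0528]].

Step 3 — form the quadratic (x - mu)^T · Sigma^{-1} · (x - mu):
  Sigma^{-1} · (x - mu) = (0.0083, -0.1583).
  (x - mu)^T · [Sigma^{-1} · (x - mu)] = (0)·(0.0083) + (-3)·(-0.1583) = 0.475.

Step 4 — take square root: d = √(0.475) ≈ 0.6892.

d(x, mu) = √(0.475) ≈ 0.6892


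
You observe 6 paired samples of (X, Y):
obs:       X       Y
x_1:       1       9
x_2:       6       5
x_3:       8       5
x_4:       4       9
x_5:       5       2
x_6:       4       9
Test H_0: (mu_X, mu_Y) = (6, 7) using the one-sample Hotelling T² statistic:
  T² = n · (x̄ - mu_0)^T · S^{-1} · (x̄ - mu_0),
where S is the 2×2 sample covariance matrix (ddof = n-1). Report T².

Step 1 — sample mean vector:
  mean(X) = (1 + 6 + 8 + 4 + 5 + 4) / 6 = 28/6 = 4.6667
  mean(Y) = (9 + 5 + 5 + 9 + 2 + 9) / 6 = 39/6 = 6.5
  x̄ = (4.6667, 6.5),  deviation x̄ - mu_0 = (4.6667, 6.5) - (6, 7) = (-1.3333, -0.5).

Step 2 — sample covariance matrix, S[i,j] = (1/(n-1)) · Σ_k (x_{k,i} - mean_i) · (x_{k,j} - mean_j), divisor n-1 = 5:
  S[X,X] = ((-3.6667)·(-3.6667) + (1.3333)·(1.3333) + (3.3333)·(3.3333) + (-0.6667)·(-0.6667) + (0.3333)·(0.3333) + (-0.6667)·(-0.6667)) / 5 = 27.3333/5 = 5.4667
  S[X,Y] = ((-3.6667)·(2.5) + (1.3333)·(-1.5) + (3.3333)·(-1.5) + (-0.6667)·(2.5) + (0.3333)·(-4.5) + (-0.6667)·(2.5)) / 5 = -21/5 = -4.2
  S[Y,Y] = ((2.5)·(2.5) + (-1.5)·(-1.5) + (-1.5)·(-1.5) + (2.5)·(2.5) + (-4.5)·(-4.5) + (2.5)·(2.5)) / 5 = 43.5/5 = 8.7
  S = [[5.4667, -4.2],
 [-4.2, 8.7]].

Step 3 — invert S. det(S) = 5.4667·8.7 - (-4.2)² = 29.92.
  S^{-1} = (1/det) · [[d, -b], [-b, a]] = [[0.2908, 0.1404],
 [0.1404, 0.1827]].

Step 4 — quadratic form (x̄ - mu_0)^T · S^{-1} · (x̄ - mu_0):
  S^{-1} · (x̄ - mu_0) = (-0.4579, -0.2785),
  (x̄ - mu_0)^T · [...] = (-1.3333)·(-0.4579) + (-0.5)·(-0.2785) = 0.7498.

Step 5 — scale by n: T² = 6 · 0.7498 = 4.4987.

T² ≈ 4.4987


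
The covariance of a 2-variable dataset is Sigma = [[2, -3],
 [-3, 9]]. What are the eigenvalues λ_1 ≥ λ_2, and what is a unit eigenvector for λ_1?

Step 1 — characteristic polynomial of 2×2 Sigma:
  det(Sigma - λI) = λ² - trace · λ + det = 0.
  trace = 2 + 9 = 11, det = 2·9 - (-3)² = 9.
Step 2 — discriminant:
  Δ = trace² - 4·det = 121 - 36 = 85.
Step 3 — eigenvalues:
  λ = (trace ± √Δ)/2 = (11 ± 9.2195)/2,
  λ_1 = 10.1098,  λ_2 = 0.8902.

Step 4 — unit eigenvector for λ_1: solve (Sigma - λ_1 I)v = 0. First row:
  (2 - 10.1098)·v_x + (-3)·v_y = 0, i.e. (-8.1098)·v_x + (-3)·v_y = 0,
  so v ∝ (b, λ_1 - a) = (-3, 8.1098); multiply by -1 so the first entry is positive: u = (3, -8.1098).
  ||u|| = √((3)² + (-8.1098)²) = √(74.7684) ≈ 8.6469,
  v_1 = u/||u|| ≈ (0.3469, -0.9379) (||v_1|| = 1).

λ_1 = 10.1098,  λ_2 = 0.8902;  v_1 ≈ (0.3469, -0.9379)


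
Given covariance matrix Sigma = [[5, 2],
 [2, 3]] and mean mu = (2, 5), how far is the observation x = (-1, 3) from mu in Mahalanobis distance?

Step 1 — centre the observation: (x - mu) = (-3, -2).

Step 2 — invert Sigma. det(Sigma) = 5·3 - (2)² = 11.
  Sigma^{-1} = (1/det) · [[d, -b], [-b, a]] = [[0.2727, -0.1818],
 [-0.1818, 0.4545]].

Step 3 — form the quadratic (x - mu)^T · Sigma^{-1} · (x - mu):
  Sigma^{-1} · (x - mu) = (-0.4545, -0.3636).
  (x - mu)^T · [Sigma^{-1} · (x - mu)] = (-3)·(-0.4545) + (-2)·(-0.3636) = 2.0909.

Step 4 — take square root: d = √(2.0909) ≈ 1.446.

d(x, mu) = √(2.0909) ≈ 1.446


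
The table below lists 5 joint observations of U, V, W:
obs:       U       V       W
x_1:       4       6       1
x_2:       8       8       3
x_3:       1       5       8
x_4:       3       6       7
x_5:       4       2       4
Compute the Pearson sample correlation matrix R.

Step 1 — column means:
  mean(U) = (4 + 8 + 1 + 3 + 4) / 5 = 20/5 = 4
  mean(V) = (6 + 8 + 5 + 6 + 2) / 5 = 27/5 = 5.4
  mean(W) = (1 + 3 + 8 + 7 + 4) / 5 = 23/5 = 4.6

Step 2 — sample variances and covariances s[i,j] = (1/(n-1)) · Σ_k (x_{k,i} - mean_i) · (x_{k,j} - mean_j), with n-1 = 4:
  s[U,U] = ((0)·(0) + (4)·(4) + (-3)·(-3) + (-1)·(-1) + (0)·(0)) / 4 = 26/4 = 6.5
  s[U,V] = ((0)·(0.6) + (4)·(2.6) + (-3)·(-0.4) + (-1)·(0.6) + (0)·(-3.4)) / 4 = 11/4 = 2.75
  s[U,W] = ((0)·(-3.6) + (4)·(-1.6) + (-3)·(3.4) + (-1)·(2.4) + (0)·(-0.6)) / 4 = -19/4 = -4.75
  s[V,V] = ((0.6)·(0.6) + (2.6)·(2.6) + (-0.4)·(-0.4) + (0.6)·(0.6) + (-3.4)·(-3.4)) / 4 = 19.2/4 = 4.8
  s[V,W] = ((0.6)·(-3.6) + (2.6)·(-1.6) + (-0.4)·(3.4) + (0.6)·(2.4) + (-3.4)·(-0.6)) / 4 = -4.2/4 = -1.05
  s[W,W] = ((-3.6)·(-3.6) + (-1.6)·(-1.6) + (3.4)·(3.4) + (2.4)·(2.4) + (-0.6)·(-0.6)) / 4 = 33.2/4 = 8.3
  Sample standard deviations s_i = √(s[i,i]):
  s(U) = √(6.5) = 2.5495
  s(V) = √(4.8) = 2.1909
  s(W) = √(8.3) = 2.881

Step 3 — r_{ij} = s_{ij} / (s_i · s_j):
  r[U,U] = 1 (diagonal).
  r[U,V] = 2.75 / (2.5495 · 2.1909) = 2.75 / 5.5857 = 0.4923
  r[U,W] = -4.75 / (2.5495 · 2.881) = -4.75 / 7.3451 = -0.6467
  r[V,V] = 1 (diagonal).
  r[V,W] = -1.05 / (2.1909 · 2.881) = -1.05 / 6.3119 = -0.1664
  r[W,W] = 1 (diagonal).

R is symmetric with unit diagonal. Assembling:

R = [[1, 0.4923, -0.6467],
 [0.4923, 1, -0.1664],
 [-0.6467, -0.1664, 1]]


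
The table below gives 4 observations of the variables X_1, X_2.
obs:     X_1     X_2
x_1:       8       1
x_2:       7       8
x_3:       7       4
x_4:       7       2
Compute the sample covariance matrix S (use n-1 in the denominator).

Step 1 — column means:
  mean(X_1) = (8 + 7 + 7 + 7) / 4 = 29/4 = 7.25
  mean(X_2) = (1 + 8 + 4 + 2) / 4 = 15/4 = 3.75

Step 2 — sample covariance S[i,j] = (1/(n-1)) · Σ_k (x_{k,i} - mean_i) · (x_{k,j} - mean_j), with n-1 = 3.
  S[X_1,X_1] = ((0.75)·(0.75) + (-0.25)·(-0.25) + (-0.25)·(-0.25) + (-0.25)·(-0.25)) / 3 = 0.75/3 = 0.25
  S[X_1,X_2] = ((0.75)·(-2.75) + (-0.25)·(4.25) + (-0.25)·(0.25) + (-0.25)·(-1.75)) / 3 = -2.75/3 = -0.9167
  S[X_2,X_2] = ((-2.75)·(-2.75) + (4.25)·(4.25) + (0.25)·(0.25) + (-1.75)·(-1.75)) / 3 = 28.75/3 = 9.5833

S is symmetric (S[j,i] = S[i,j]). Assembling:

S = [[0.25, -0.9167],
 [-0.9167, 9.5833]]


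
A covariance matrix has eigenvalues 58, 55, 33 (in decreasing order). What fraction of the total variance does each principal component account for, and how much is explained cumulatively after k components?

Step 1 — total variance = trace(Sigma) = Σ λ_i = 58 + 55 + 33 = 146.

Step 2 — fraction explained by component i = λ_i / Σ λ:
  PC1: 58/146 = 0.3973
  PC2: 55/146 = 0.3767
  PC3: 33/146 = 0.226

Step 3 — cumulative fraction after k components = (λ_1 + ... + λ_k) / Σ λ:
  k = 1: 58/146 = 0.3973
  k = 2: (58 + 55)/146 = 113/146 = 0.774
  k = 3: (58 + 55 + 33)/146 = 146/146 = 1

Summary (fraction, with percent):

explained: PC1 0.3973 (39.73%), PC2 0.3767 (37.67%), PC3 0.226 (22.6%);  cumulative: 0.3973, 0.774, 1


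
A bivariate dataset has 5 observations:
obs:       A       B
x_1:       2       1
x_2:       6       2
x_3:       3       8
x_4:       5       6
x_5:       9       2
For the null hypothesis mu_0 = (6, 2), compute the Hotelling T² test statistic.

Step 1 — sample mean vector:
  mean(A) = (2 + 6 + 3 + 5 + 9) / 5 = 25/5 = 5
  mean(B) = (1 + 2 + 8 + 6 + 2) / 5 = 19/5 = 3.8
  x̄ = (5, 3.8),  deviation x̄ - mu_0 = (5, 3.8) - (6, 2) = (-1, 1.8).

Step 2 — sample covariance matrix, S[i,j] = (1/(n-1)) · Σ_k (x_{k,i} - mean_i) · (x_{k,j} - mean_j), divisor n-1 = 4:
  S[A,A] = ((-3)·(-3) + (1)·(1) + (-2)·(-2) + (0)·(0) + (4)·(4)) / 4 = 30/4 = 7.5
  S[A,B] = ((-3)·(-2.8) + (1)·(-1.8) + (-2)·(4.2) + (0)·(2.2) + (4)·(-1.8)) / 4 = -9/4 = -2.25
  S[B,B] = ((-2.8)·(-2.8) + (-1.8)·(-1.8) + (4.2)·(4.2) + (2.2)·(2.2) + (-1.8)·(-1.8)) / 4 = 36.8/4 = 9.2
  S = [[7.5, -2.25],
 [-2.25, 9.2]].

Step 3 — invert S. det(S) = 7.5·9.2 - (-2.25)² = 63.9375.
  S^{-1} = (1/det) · [[d, -b], [-b, a]] = [[0.1439, 0.0352],
 [0.0352, 0.1173]].

Step 4 — quadratic form (x̄ - mu_0)^T · S^{-1} · (x̄ - mu_0):
  S^{-1} · (x̄ - mu_0) = (-0.0805, 0.176),
  (x̄ - mu_0)^T · [...] = (-1)·(-0.0805) + (1.8)·(0.176) = 0.3973.

Step 5 — scale by n: T² = 5 · 0.3973 = 1.9863.

T² ≈ 1.9863


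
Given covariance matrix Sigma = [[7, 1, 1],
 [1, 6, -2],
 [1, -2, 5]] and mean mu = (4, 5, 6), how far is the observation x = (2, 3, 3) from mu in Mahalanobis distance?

Step 1 — centre the observation: (x - mu) = (-2, -2, -3).

Step 2 — invert Sigma (cofactor / det for 3×3, or solve directly):
  Sigma^{-1} = [[0.1557, -0.0419, -0.0479],
 [-0.0419, 0.2036, 0.0898],
 [-0.0479, 0.0898, 0.2455]].

Step 3 — form the quadratic (x - mu)^T · Sigma^{-1} · (x - mu):
  Sigma^{-1} · (x - mu) = (-0.0838, -0.5928, -0.8204).
  (x - mu)^T · [Sigma^{-1} · (x - mu)] = (-2)·(-0.0838) + (-2)·(-0.5928) + (-3)·(-0.8204) = 3.8144.

Step 4 — take square root: d = √(3.8144) ≈ 1.953.

d(x, mu) = √(3.8144) ≈ 1.953


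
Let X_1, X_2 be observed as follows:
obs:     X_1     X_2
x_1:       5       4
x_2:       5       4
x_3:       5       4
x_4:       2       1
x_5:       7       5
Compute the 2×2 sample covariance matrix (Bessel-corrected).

Step 1 — column means:
  mean(X_1) = (5 + 5 + 5 + 2 + 7) / 5 = 24/5 = 4.8
  mean(X_2) = (4 + 4 + 4 + 1 + 5) / 5 = 18/5 = 3.6

Step 2 — sample covariance S[i,j] = (1/(n-1)) · Σ_k (x_{k,i} - mean_i) · (x_{k,j} - mean_j), with n-1 = 4.
  S[X_1,X_1] = ((0.2)·(0.2) + (0.2)·(0.2) + (0.2)·(0.2) + (-2.8)·(-2.8) + (2.2)·(2.2)) / 4 = 12.8/4 = 3.2
  S[X_1,X_2] = ((0.2)·(0.4) + (0.2)·(0.4) + (0.2)·(0.4) + (-2.8)·(-2.6) + (2.2)·(1.4)) / 4 = 10.6/4 = 2.65
  S[X_2,X_2] = ((0.4)·(0.4) + (0.4)·(0.4) + (0.4)·(0.4) + (-2.6)·(-2.6) + (1.4)·(1.4)) / 4 = 9.2/4 = 2.3

S is symmetric (S[j,i] = S[i,j]). Assembling:

S = [[3.2, 2.65],
 [2.65, 2.3]]


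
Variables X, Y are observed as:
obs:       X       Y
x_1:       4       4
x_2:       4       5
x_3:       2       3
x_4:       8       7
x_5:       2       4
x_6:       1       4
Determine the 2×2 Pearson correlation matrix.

Step 1 — column means:
  mean(X) = (4 + 4 + 2 + 8 + 2 + 1) / 6 = 21/6 = 3.5
  mean(Y) = (4 + 5 + 3 + 7 + 4 + 4) / 6 = 27/6 = 4.5

Step 2 — sample variances and covariances s[i,j] = (1/(n-1)) · Σ_k (x_{k,i} - mean_i) · (x_{k,j} - mean_j), with n-1 = 5:
  s[X,X] = ((0.5)·(0.5) + (0.5)·(0.5) + (-1.5)·(-1.5) + (4.5)·(4.5) + (-1.5)·(-1.5) + (-2.5)·(-2.5)) / 5 = 31.5/5 = 6.3
  s[X,Y] = ((0.5)·(-0.5) + (0.5)·(0.5) + (-1.5)·(-1.5) + (4.5)·(2.5) + (-1.5)·(-0.5) + (-2.5)·(-0.5)) / 5 = 15.5/5 = 3.1
  s[Y,Y] = ((-0.5)·(-0.5) + (0.5)·(0.5) + (-1.5)·(-1.5) + (2.5)·(2.5) + (-0.5)·(-0.5) + (-0.5)·(-0.5)) / 5 = 9.5/5 = 1.9
  Sample standard deviations s_i = √(s[i,i]):
  s(X) = √(6.3) = 2.51
  s(Y) = √(1.9) = 1.3784

Step 3 — r_{ij} = s_{ij} / (s_i · s_j):
  r[X,X] = 1 (diagonal).
  r[X,Y] = 3.1 / (2.51 · 1.3784) = 3.1 / 3.4598 = 0.896
  r[Y,Y] = 1 (diagonal).

R is symmetric with unit diagonal. Assembling:

R = [[1, 0.896],
 [0.896, 1]]


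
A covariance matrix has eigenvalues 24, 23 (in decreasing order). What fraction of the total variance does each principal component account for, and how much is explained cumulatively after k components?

Step 1 — total variance = trace(Sigma) = Σ λ_i = 24 + 23 = 47.

Step 2 — fraction explained by component i = λ_i / Σ λ:
  PC1: 24/47 = 0.5106
  PC2: 23/47 = 0.4894

Step 3 — cumulative fraction after k components = (λ_1 + ... + λ_k) / Σ λ:
  k = 1: 24/47 = 0.5106
  k = 2: (24 + 23)/47 = 47/47 = 1

Summary (fraction, with percent):

explained: PC1 0.5106 (51.06%), PC2 0.4894 (48.94%);  cumulative: 0.5106, 1


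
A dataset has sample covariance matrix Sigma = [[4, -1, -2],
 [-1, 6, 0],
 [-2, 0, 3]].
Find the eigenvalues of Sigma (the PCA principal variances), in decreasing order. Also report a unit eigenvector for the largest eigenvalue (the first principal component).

Step 1 — characteristic polynomial p(λ) = det(λI - Sigma) = λ³ - tr·λ² + c_1·λ - det, where tr = trace, c_1 = sum of the principal 2×2 minors, det = det(Sigma):
  tr = 4 + 6 + 3 = 13,
  c_1 = (4·6 - (-1)²) + (4·3 - (-2)²) + (6·3 - (0)²) = 23 + 8 + 18 = 49,
  det = 4·(6·3 - (0)²) - (-1)·((-1)·3 - (0)·(-2)) + (-2)·((-1)·(0) - 6·(-2)) = 4·(18) - (-1)·(-3) + (-2)·(12) = 45.
  So p(λ) = λ³ - 13λ² + 49λ - 45.
Step 2 — look for an integer root (rational root theorem: any rational root is an integer divisor of 45). Testing λ = 5:
  p(5) = 125 - 325 + 245 - 45 = 0  ✓
  Dividing out (λ - 5): p(λ) = (λ - 5)(λ² - 8λ + 9).
Step 3 — remaining eigenvalues from the quadratic λ² - 8λ + 9 = 0:
  Δ = 8² - 4·9 = 64 - 36 = 28,  λ = (8 ± √28)/2 = (8 ± 5.2915)/2 ≈ 6.6458 or 1.3542.
  Sorted: λ_1 = 6.6458,  λ_2 = 5,  λ_3 = 1.3542  (check: sum = 13 = tr ✓).

Step 4 — unit eigenvector for λ_1 ≈ 6.6458: v spans the null space of (Sigma - λ_1 I), whose rows are
  r_1 = (-2.6458, -1, -2),  r_2 = (-1, -0.6458, 0),  r_3 = (-2, 0, -3.6458).
  v is orthogonal to every row, so take v ∝ r_1 × r_2 = ((-1)·(0) - (-2)·(-0.6458), (-2)·(-1) - (-2.6458)·(0), (-2.6458)·(-0.6458) - (-1)·(-1)) ≈ (-1.2915, 2, 0.7085).
  Rescale (multiply by -1 so the first nonzero entry is positive): u = (1.2915, -2, -0.7085).
  ||u|| = √((1.2915)² + (-2)² + (-0.7085)²) = √(6.1699) ≈ 2.4839,  v_1 = u/||u|| ≈ (0.5199, -0.8052, -0.2852) (||v_1|| = 1).

λ_1 = 6.6458,  λ_2 = 5,  λ_3 = 1.3542;  v_1 ≈ (0.5199, -0.8052, -0.2852)


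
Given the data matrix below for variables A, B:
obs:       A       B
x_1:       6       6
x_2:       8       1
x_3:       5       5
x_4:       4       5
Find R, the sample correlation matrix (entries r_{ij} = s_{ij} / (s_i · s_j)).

Step 1 — column means:
  mean(A) = (6 + 8 + 5 + 4) / 4 = 23/4 = 5.75
  mean(B) = (6 + 1 + 5 + 5) / 4 = 17/4 = 4.25

Step 2 — sample variances and covariances s[i,j] = (1/(n-1)) · Σ_k (x_{k,i} - mean_i) · (x_{k,j} - mean_j), with n-1 = 3:
  s[A,A] = ((0.25)·(0.25) + (2.25)·(2.25) + (-0.75)·(-0.75) + (-1.75)·(-1.75)) / 3 = 8.75/3 = 2.9167
  s[A,B] = ((0.25)·(1.75) + (2.25)·(-3.25) + (-0.75)·(0.75) + (-1.75)·(0.75)) / 3 = -8.75/3 = -2.9167
  s[B,B] = ((1.75)·(1.75) + (-3.25)·(-3.25) + (0.75)·(0.75) + (0.75)·(0.75)) / 3 = 14.75/3 = 4.9167
  Sample standard deviations s_i = √(s[i,i]):
  s(A) = √(2.9167) = 1.7078
  s(B) = √(4.9167) = 2.2174

Step 3 — r_{ij} = s_{ij} / (s_i · s_j):
  r[A,A] = 1 (diagonal).
  r[A,B] = -2.9167 / (1.7078 · 2.2174) = -2.9167 / 3.7869 = -0.7702
  r[B,B] = 1 (diagonal).

R is symmetric with unit diagonal. Assembling:

R = [[1, -0.7702],
 [-0.7702, 1]]


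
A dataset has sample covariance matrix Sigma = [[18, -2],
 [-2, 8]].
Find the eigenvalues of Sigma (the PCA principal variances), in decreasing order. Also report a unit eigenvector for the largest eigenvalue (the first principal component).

Step 1 — characteristic polynomial of 2×2 Sigma:
  det(Sigma - λI) = λ² - trace · λ + det = 0.
  trace = 18 + 8 = 26, det = 18·8 - (-2)² = 140.
Step 2 — discriminant:
  Δ = trace² - 4·det = 676 - 560 = 116.
Step 3 — eigenvalues:
  λ = (trace ± √Δ)/2 = (26 ± 10.7703)/2,
  λ_1 = 18.3852,  λ_2 = 7.6148.

Step 4 — unit eigenvector for λ_1: solve (Sigma - λ_1 I)v = 0. First row:
  (18 - 18.3852)·v_x + (-2)·v_y = 0, i.e. (-0.3852)·v_x + (-2)·v_y = 0,
  so v ∝ (b, λ_1 - a) = (-2, 0.3852); multiply by -1 so the first entry is positive: u = (2, -0.3852).
  ||u|| = √((2)² + (-0.3852)²) = √(4.1484) ≈ 2.0368,
  v_1 = u/||u|| ≈ (0.982, -0.1891) (||v_1|| = 1).

λ_1 = 18.3852,  λ_2 = 7.6148;  v_1 ≈ (0.982, -0.1891)


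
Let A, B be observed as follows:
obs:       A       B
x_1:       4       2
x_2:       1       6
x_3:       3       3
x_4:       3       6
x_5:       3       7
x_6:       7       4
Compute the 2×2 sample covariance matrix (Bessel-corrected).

Step 1 — column means:
  mean(A) = (4 + 1 + 3 + 3 + 3 + 7) / 6 = 21/6 = 3.5
  mean(B) = (2 + 6 + 3 + 6 + 7 + 4) / 6 = 28/6 = 4.6667

Step 2 — sample covariance S[i,j] = (1/(n-1)) · Σ_k (x_{k,i} - mean_i) · (x_{k,j} - mean_j), with n-1 = 5.
  S[A,A] = ((0.5)·(0.5) + (-2.5)·(-2.5) + (-0.5)·(-0.5) + (-0.5)·(-0.5) + (-0.5)·(-0.5) + (3.5)·(3.5)) / 5 = 19.5/5 = 3.9
  S[A,B] = ((0.5)·(-2.6667) + (-2.5)·(1.3333) + (-0.5)·(-1.6667) + (-0.5)·(1.3333) + (-0.5)·(2.3333) + (3.5)·(-0.6667)) / 5 = -8/5 = -1.6
  S[B,B] = ((-2.6667)·(-2.6667) + (1.3333)·(1.3333) + (-1.6667)·(-1.6667) + (1.3333)·(1.3333) + (2.3333)·(2.3333) + (-0.6667)·(-0.6667)) / 5 = 19.3333/5 = 3.8667

S is symmetric (S[j,i] = S[i,j]). Assembling:

S = [[3.9, -1.6],
 [-1.6, 3.8667]]


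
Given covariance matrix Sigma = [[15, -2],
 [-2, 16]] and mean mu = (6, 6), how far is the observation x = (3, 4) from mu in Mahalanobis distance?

Step 1 — centre the observation: (x - mu) = (-3, -2).

Step 2 — invert Sigma. det(Sigma) = 15·16 - (-2)² = 236.
  Sigma^{-1} = (1/det) · [[d, -b], [-b, a]] = [[0.0678, 0.0085],
 [0.0085, 0.0636]].

Step 3 — form the quadratic (x - mu)^T · Sigma^{-1} · (x - mu):
  Sigma^{-1} · (x - mu) = (-0.2203, -0.1525).
  (x - mu)^T · [Sigma^{-1} · (x - mu)] = (-3)·(-0.2203) + (-2)·(-0.1525) = 0.9661.

Step 4 — take square root: d = √(0.9661) ≈ 0.9829.

d(x, mu) = √(0.9661) ≈ 0.9829


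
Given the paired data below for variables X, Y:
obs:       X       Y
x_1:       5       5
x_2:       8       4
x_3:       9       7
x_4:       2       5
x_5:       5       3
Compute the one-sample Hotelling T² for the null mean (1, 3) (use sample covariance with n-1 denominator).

Step 1 — sample mean vector:
  mean(X) = (5 + 8 + 9 + 2 + 5) / 5 = 29/5 = 5.8
  mean(Y) = (5 + 4 + 7 + 5 + 3) / 5 = 24/5 = 4.8
  x̄ = (5.8, 4.8),  deviation x̄ - mu_0 = (5.8, 4.8) - (1, 3) = (4.8, 1.8).

Step 2 — sample covariance matrix, S[i,j] = (1/(n-1)) · Σ_k (x_{k,i} - mean_i) · (x_{k,j} - mean_j), divisor n-1 = 4:
  S[X,X] = ((-0.8)·(-0.8) + (2.2)·(2.2) + (3.2)·(3.2) + (-3.8)·(-3.8) + (-0.8)·(-0.8)) / 4 = 30.8/4 = 7.7
  S[X,Y] = ((-0.8)·(0.2) + (2.2)·(-0.8) + (3.2)·(2.2) + (-3.8)·(0.2) + (-0.8)·(-1.8)) / 4 = 5.8/4 = 1.45
  S[Y,Y] = ((0.2)·(0.2) + (-0.8)·(-0.8) + (2.2)·(2.2) + (0.2)·(0.2) + (-1.8)·(-1.8)) / 4 = 8.8/4 = 2.2
  S = [[7.7, 1.45],
 [1.45, 2.2]].

Step 3 — invert S. det(S) = 7.7·2.2 - (1.45)² = 14.8375.
  S^{-1} = (1/det) · [[d, -b], [-b, a]] = [[0.1483, -0.0977],
 [-0.0977, 0.519]].

Step 4 — quadratic form (x̄ - mu_0)^T · S^{-1} · (x̄ - mu_0):
  S^{-1} · (x̄ - mu_0) = (0.5358, 0.465),
  (x̄ - mu_0)^T · [...] = (4.8)·(0.5358) + (1.8)·(0.465) = 3.4089.

Step 5 — scale by n: T² = 5 · 3.4089 = 17.0447.

T² ≈ 17.0447


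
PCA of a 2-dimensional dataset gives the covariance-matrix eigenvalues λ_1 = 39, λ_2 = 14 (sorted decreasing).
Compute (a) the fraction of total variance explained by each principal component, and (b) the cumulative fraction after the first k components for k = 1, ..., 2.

Step 1 — total variance = trace(Sigma) = Σ λ_i = 39 + 14 = 53.

Step 2 — fraction explained by component i = λ_i / Σ λ:
  PC1: 39/53 = 0.7358
  PC2: 14/53 = 0.2642

Step 3 — cumulative fraction after k components = (λ_1 + ... + λ_k) / Σ λ:
  k = 1: 39/53 = 0.7358
  k = 2: (39 + 14)/53 = 53/53 = 1

Summary (fraction, with percent):

explained: PC1 0.7358 (73.58%), PC2 0.2642 (26.42%);  cumulative: 0.7358, 1


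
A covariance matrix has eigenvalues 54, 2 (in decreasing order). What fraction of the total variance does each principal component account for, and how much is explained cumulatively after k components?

Step 1 — total variance = trace(Sigma) = Σ λ_i = 54 + 2 = 56.

Step 2 — fraction explained by component i = λ_i / Σ λ:
  PC1: 54/56 = 0.9643
  PC2: 2/56 = 0.0357

Step 3 — cumulative fraction after k components = (λ_1 + ... + λ_k) / Σ λ:
  k = 1: 54/56 = 0.9643
  k = 2: (54 + 2)/56 = 56/56 = 1

Summary (fraction, with percent):

explained: PC1 0.9643 (96.43%), PC2 0.0357 (3.57%);  cumulative: 0.9643, 1


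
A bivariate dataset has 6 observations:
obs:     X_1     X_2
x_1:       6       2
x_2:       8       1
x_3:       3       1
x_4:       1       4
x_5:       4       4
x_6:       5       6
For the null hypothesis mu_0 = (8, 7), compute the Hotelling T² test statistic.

Step 1 — sample mean vector:
  mean(X_1) = (6 + 8 + 3 + 1 + 4 + 5) / 6 = 27/6 = 4.5
  mean(X_2) = (2 + 1 + 1 + 4 + 4 + 6) / 6 = 18/6 = 3
  x̄ = (4.5, 3),  deviation x̄ - mu_0 = (4.5, 3) - (8, 7) = (-3.5, -4).

Step 2 — sample covariance matrix, S[i,j] = (1/(n-1)) · Σ_k (x_{k,i} - mean_i) · (x_{k,j} - mean_j), divisor n-1 = 5:
  S[X_1,X_1] = ((1.5)·(1.5) + (3.5)·(3.5) + (-1.5)·(-1.5) + (-3.5)·(-3.5) + (-0.5)·(-0.5) + (0.5)·(0.5)) / 5 = 29.5/5 = 5.9
  S[X_1,X_2] = ((1.5)·(-1) + (3.5)·(-2) + (-1.5)·(-2) + (-3.5)·(1) + (-0.5)·(1) + (0.5)·(3)) / 5 = -8/5 = -1.6
  S[X_2,X_2] = ((-1)·(-1) + (-2)·(-2) + (-2)·(-2) + (1)·(1) + (1)·(1) + (3)·(3)) / 5 = 20/5 = 4
  S = [[5.9, -1.6],
 [-1.6, 4]].

Step 3 — invert S. det(S) = 5.9·4 - (-1.6)² = 21.04.
  S^{-1} = (1/det) · [[d, -b], [-b, a]] = [[0.1901, 0.076],
 [0.076, 0.2804]].

Step 4 — quadratic form (x̄ - mu_0)^T · S^{-1} · (x̄ - mu_0):
  S^{-1} · (x̄ - mu_0) = (-0.9696, -1.3878),
  (x̄ - mu_0)^T · [...] = (-3.5)·(-0.9696) + (-4)·(-1.3878) = 8.9449.

Step 5 — scale by n: T² = 6 · 8.9449 = 53.6692.

T² ≈ 53.6692


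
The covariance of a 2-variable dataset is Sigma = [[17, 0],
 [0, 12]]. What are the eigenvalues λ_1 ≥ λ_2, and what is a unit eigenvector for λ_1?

Step 1 — characteristic polynomial of 2×2 Sigma:
  det(Sigma - λI) = λ² - trace · λ + det = 0.
  trace = 17 + 12 = 29, det = 17·12 - (0)² = 204.
Step 2 — discriminant:
  Δ = trace² - 4·det = 841 - 816 = 25.
Step 3 — eigenvalues:
  λ = (trace ± √Δ)/2 = (29 ± 5)/2,
  λ_1 = 17,  λ_2 = 12.

Step 4 — unit eigenvector for λ_1: Sigma is diagonal, so its eigenvectors are the coordinate axes. λ_1 = 17 is the diagonal entry on the first coordinate axis, hence
  v_1 = (1, 0) (||v_1|| = 1).

λ_1 = 17,  λ_2 = 12;  v_1 ≈ (1, 0)


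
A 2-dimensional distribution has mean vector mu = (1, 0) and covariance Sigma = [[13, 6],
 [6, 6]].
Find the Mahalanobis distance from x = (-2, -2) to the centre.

Step 1 — centre the observation: (x - mu) = (-3, -2).

Step 2 — invert Sigma. det(Sigma) = 13·6 - (6)² = 42.
  Sigma^{-1} = (1/det) · [[d, -b], [-b, a]] = [[0.1429, -0.1429],
 [-0.1429, 0.3095]].

Step 3 — form the quadratic (x - mu)^T · Sigma^{-1} · (x - mu):
  Sigma^{-1} · (x - mu) = (-0.1429, -0.1905).
  (x - mu)^T · [Sigma^{-1} · (x - mu)] = (-3)·(-0.1429) + (-2)·(-0.1905) = 0.8095.

Step 4 — take square root: d = √(0.8095) ≈ 0.8997.

d(x, mu) = √(0.8095) ≈ 0.8997


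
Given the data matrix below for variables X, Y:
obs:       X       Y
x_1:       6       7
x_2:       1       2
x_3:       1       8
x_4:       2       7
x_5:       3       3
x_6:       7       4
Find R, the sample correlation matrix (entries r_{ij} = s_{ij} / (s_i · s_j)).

Step 1 — column means:
  mean(X) = (6 + 1 + 1 + 2 + 3 + 7) / 6 = 20/6 = 3.3333
  mean(Y) = (7 + 2 + 8 + 7 + 3 + 4) / 6 = 31/6 = 5.1667

Step 2 — sample variances and covariances s[i,j] = (1/(n-1)) · Σ_k (x_{k,i} - mean_i) · (x_{k,j} - mean_j), with n-1 = 5:
  s[X,X] = ((2.6667)·(2.6667) + (-2.3333)·(-2.3333) + (-2.3333)·(-2.3333) + (-1.3333)·(-1.3333) + (-0.3333)·(-0.3333) + (3.6667)·(3.6667)) / 5 = 33.3333/5 = 6.6667
  s[X,Y] = ((2.6667)·(1.8333) + (-2.3333)·(-3.1667) + (-2.3333)·(2.8333) + (-1.3333)·(1.8333) + (-0.3333)·(-2.1667) + (3.6667)·(-1.1667)) / 5 = -0.3333/5 = -0.0667
  s[Y,Y] = ((1.8333)·(1.8333) + (-3.1667)·(-3.1667) + (2.8333)·(2.8333) + (1.8333)·(1.8333) + (-2.1667)·(-2.1667) + (-1.1667)·(-1.1667)) / 5 = 30.8333/5 = 6.1667
  Sample standard deviations s_i = √(s[i,i]):
  s(X) = √(6.6667) = 2.582
  s(Y) = √(6.1667) = 2.4833

Step 3 — r_{ij} = s_{ij} / (s_i · s_j):
  r[X,X] = 1 (diagonal).
  r[X,Y] = -0.0667 / (2.582 · 2.4833) = -0.0667 / 6.4118 = -0.0104
  r[Y,Y] = 1 (diagonal).

R is symmetric with unit diagonal. Assembling:

R = [[1, -0.0104],
 [-0.0104, 1]]
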